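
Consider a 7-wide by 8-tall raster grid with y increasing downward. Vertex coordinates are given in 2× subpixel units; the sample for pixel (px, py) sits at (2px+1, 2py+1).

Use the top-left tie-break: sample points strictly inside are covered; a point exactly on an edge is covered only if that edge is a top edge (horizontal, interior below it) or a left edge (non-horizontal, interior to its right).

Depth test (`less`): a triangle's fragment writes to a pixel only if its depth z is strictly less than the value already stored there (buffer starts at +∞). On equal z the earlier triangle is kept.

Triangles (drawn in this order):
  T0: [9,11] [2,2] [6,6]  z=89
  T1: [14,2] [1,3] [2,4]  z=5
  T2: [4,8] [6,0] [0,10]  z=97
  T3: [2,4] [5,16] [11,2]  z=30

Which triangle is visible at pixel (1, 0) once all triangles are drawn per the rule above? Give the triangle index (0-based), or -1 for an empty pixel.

T0:
  2·area = 8
  edge (9, 11)→(2, 2): d=(-7,-9) top-left  bias=+0
  edge (2, 2)→(6, 6): d=(4,4) right/bottom  bias=-1
  edge (6, 6)→(9, 11): d=(3,5) right/bottom  bias=-1
    (0,0)@(1, 1): e=[-2,0,10] → .  [on edge]
    (1,0)@(3, 1): e=[16,-8,0] → .  [on edge]
    (1,1)@(3, 3): e=[2,0,6] → .  [on edge]
    (2,2)@(5, 5): e=[6,0,2] → .  [on edge]
    (3,3)@(7, 7): e=[10,0,-2] → .  [on edge]
    (4,4)@(9, 9): e=[14,0,-6] → .  [on edge]
    (4,5)@(9, 11): e=[0,8,0] → .  [on edge]
    (5,5)@(11, 11): e=[18,0,-10] → .  [on edge]
    (6,6)@(13, 13): e=[22,0,-14] → .  [on edge]
  covered (0 px):
    . . . . . . .
    . . . . . . .
    . . . . . . .
    . . . . . . .
    . . . . . . .
    . . . . . . .
    . . . . . . .
    . . . . . . .
T1:
  2·area = 14  (B↔C swapped to make it positive)
  edge (14, 2)→(2, 4): d=(-12,2) right/bottom  bias=-1
  edge (2, 4)→(1, 3): d=(-1,-1) top-left  bias=+0
  edge (1, 3)→(14, 2): d=(13,-1) top-left  bias=+0
    (0,1)@(1, 3): e=[14,0,0] → X  [on edge]
    (1,1)@(3, 3): e=[10,2,2] → X
    (2,1)@(5, 3): e=[6,4,4] → X
    (3,1)@(7, 3): e=[2,6,6] → X
    (4,1)@(9, 3): e=[-2,8,8] → .
    (0,2)@(1, 5): e=[-10,-2,26] → .
    (1,2)@(3, 5): e=[-14,0,28] → .  [on edge]
    (2,2)@(5, 5): e=[-18,2,30] → .
    (3,2)@(7, 5): e=[-22,4,32] → .
    (2,3)@(5, 7): e=[-42,0,56] → .  [on edge]
    (3,4)@(7, 9): e=[-70,0,84] → .  [on edge]
    (4,5)@(9, 11): e=[-98,0,112] → .  [on edge]
    (5,6)@(11, 13): e=[-126,0,140] → .  [on edge]
    (6,7)@(13, 15): e=[-154,0,168] → .  [on edge]
  covered (4 px):
    . . . . . . .
    X X X X . . .
    . . . . . . .
    . . . . . . .
    . . . . . . .
    . . . . . . .
    . . . . . . .
    . . . . . . .
T2:
  2·area = 28  (B↔C swapped to make it positive)
  edge (4, 8)→(0, 10): d=(-4,2) right/bottom  bias=-1
  edge (0, 10)→(6, 0): d=(6,-10) top-left  bias=+0
  edge (6, 0)→(4, 8): d=(-2,8) right/bottom  bias=-1
    (2,1)@(5, 3): e=[18,8,2] → X
    (3,1)@(7, 3): e=[14,28,-14] → .
    (1,2)@(3, 5): e=[14,0,14] → X  [on edge]
    (2,2)@(5, 5): e=[10,20,-2] → .
    (1,3)@(3, 7): e=[6,12,10] → X
    (2,3)@(5, 7): e=[2,32,-6] → .
    (0,4)@(1, 9): e=[2,4,22] → X
    (1,4)@(3, 9): e=[-2,24,6] → .
    (0,5)@(1, 11): e=[-6,16,18] → .
  covered (4 px):
    . . . . . . .
    . . X . . . .
    . X . . . . .
    . X . . . . .
    X . . . . . .
    . . . . . . .
    . . . . . . .
    . . . . . . .
T3:
  2·area = 114  (B↔C swapped to make it positive)
  edge (2, 4)→(11, 2): d=(9,-2) top-left  bias=+0
  edge (11, 2)→(5, 16): d=(-6,14) right/bottom  bias=-1
  edge (5, 16)→(2, 4): d=(-3,-12) top-left  bias=+0
    (3,1)@(7, 3): e=[1,50,63] → X
    (4,1)@(9, 3): e=[5,22,87] → X
    (5,1)@(11, 3): e=[9,-6,111] → .
    (1,2)@(3, 5): e=[11,94,9] → X
    (2,2)@(5, 5): e=[15,66,33] → X
    (5,2)@(11, 5): e=[27,-18,105] → .
    (1,3)@(3, 7): e=[29,82,3] → X
    (4,3)@(9, 7): e=[41,-2,75] → .
    (1,4)@(3, 9): e=[47,70,-3] → .
    (2,4)@(5, 9): e=[51,42,21] → X
    (4,4)@(9, 9): e=[59,-14,69] → .
    (2,5)@(5, 11): e=[69,30,15] → X
  covered (15 px):
    . . . . . . .
    . . . X X . .
    . X X X X . .
    . X X X . . .
    . . X X . . .
    . . X X . . .
    . . X . . . .
    . . X . . . .

Z-buffer (winner per pixel, '.' = empty):
  . . . . . . .
  1 1 1 1 3 . .
  . 3 3 3 3 . .
  . 3 3 3 . . .
  2 . 3 3 . . .
  . . 3 3 . . .
  . . 3 . . . .
  . . 3 . . . .

Answer: -1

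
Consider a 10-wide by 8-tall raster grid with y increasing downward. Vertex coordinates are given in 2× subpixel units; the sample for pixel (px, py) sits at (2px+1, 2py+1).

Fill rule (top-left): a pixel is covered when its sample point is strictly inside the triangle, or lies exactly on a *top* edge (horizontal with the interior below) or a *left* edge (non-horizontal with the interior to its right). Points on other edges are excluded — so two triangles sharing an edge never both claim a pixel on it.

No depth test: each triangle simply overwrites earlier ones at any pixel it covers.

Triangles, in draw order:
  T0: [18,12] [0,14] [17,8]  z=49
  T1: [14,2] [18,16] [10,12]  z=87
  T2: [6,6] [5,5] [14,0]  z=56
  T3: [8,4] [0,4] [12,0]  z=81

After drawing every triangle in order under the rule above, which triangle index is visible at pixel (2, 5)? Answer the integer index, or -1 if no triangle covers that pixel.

T0:
  2·area = 74
  edge (18, 12)→(0, 14): d=(-18,2) right/bottom  bias=-1
  edge (0, 14)→(17, 8): d=(17,-6) top-left  bias=+0
  edge (17, 8)→(18, 12): d=(1,4) right/bottom  bias=-1
    (7,4)@(15, 9): e=[60,5,9] → X
    (8,4)@(17, 9): e=[56,17,1] → X
    (9,4)@(19, 9): e=[52,29,-7] → .
    (4,5)@(9, 11): e=[36,3,35] → X
    (5,5)@(11, 11): e=[32,15,27] → X
    (6,5)@(13, 11): e=[28,27,19] → X
    (9,5)@(19, 11): e=[16,63,-5] → .
    (1,6)@(3, 13): e=[12,1,61] → X
    (2,6)@(5, 13): e=[8,13,53] → X
    (3,6)@(7, 13): e=[4,25,45] → X
    (4,6)@(9, 13): e=[0,37,37] → .  [on edge]
    (5,6)@(11, 13): e=[-4,49,29] → .
  covered (10 px):
    . . . . . . . . . .
    . . . . . . . . . .
    . . . . . . . . . .
    . . . . . . . . . .
    . . . . . . . X X .
    . . . . X X X X X .
    . X X X . . . . . .
    . . . . . . . . . .
T1:
  2·area = 96
  edge (14, 2)→(18, 16): d=(4,14) right/bottom  bias=-1
  edge (18, 16)→(10, 12): d=(-8,-4) top-left  bias=+0
  edge (10, 12)→(14, 2): d=(4,-10) top-left  bias=+0
    (6,2)@(13, 5): e=[26,68,2] → X
    (7,2)@(15, 5): e=[-2,76,22] → .
    (6,3)@(13, 7): e=[34,52,10] → X
    (7,3)@(15, 7): e=[6,60,30] → X
    (8,3)@(17, 7): e=[-22,68,50] → .
    (6,4)@(13, 9): e=[42,36,18] → X
    (8,4)@(17, 9): e=[-14,52,58] → .
    (5,5)@(11, 11): e=[78,12,6] → X
    (8,5)@(17, 11): e=[-6,36,66] → .
    (5,6)@(11, 13): e=[86,-4,14] → .
    (6,6)@(13, 13): e=[58,4,34] → X
    (8,6)@(17, 13): e=[2,20,74] → X
  covered (12 px):
    . . . . . . . . . .
    . . . . . . . . . .
    . . . . . . X . . .
    . . . . . . X X . .
    . . . . . . X X . .
    . . . . . X X X . .
    . . . . . . X X X .
    . . . . . . . . X .
T2:
  2·area = 14
  edge (6, 6)→(5, 5): d=(-1,-1) top-left  bias=+0
  edge (5, 5)→(14, 0): d=(9,-5) top-left  bias=+0
  edge (14, 0)→(6, 6): d=(-8,6) right/bottom  bias=-1
    (0,0)@(1, 1): e=[0,-56,70] → .  [on edge]
    (1,1)@(3, 3): e=[0,-28,42] → .  [on edge]
    (4,1)@(9, 3): e=[6,2,6] → X
    (5,1)@(11, 3): e=[8,12,-6] → .
    (2,2)@(5, 5): e=[0,0,14] → X  [on edge]
    (3,2)@(7, 5): e=[2,10,2] → X
    (4,2)@(9, 5): e=[4,20,-10] → .
    (2,3)@(5, 7): e=[-2,18,-2] → .
    (3,3)@(7, 7): e=[0,28,-14] → .  [on edge]
    (4,4)@(9, 9): e=[0,56,-42] → .  [on edge]
    (5,5)@(11, 11): e=[0,84,-70] → .  [on edge]
    (6,6)@(13, 13): e=[0,112,-98] → .  [on edge]
    (7,7)@(15, 15): e=[0,140,-126] → .  [on edge]
  covered (3 px):
    . . . . . . . . . .
    . . . . X . . . . .
    . . X X . . . . . .
    . . . . . . . . . .
    . . . . . . . . . .
    . . . . . . . . . .
    . . . . . . . . . .
    . . . . . . . . . .
T3:
  2·area = 32
  edge (8, 4)→(0, 4): d=(-8,0) right/bottom  bias=-1
  edge (0, 4)→(12, 0): d=(12,-4) top-left  bias=+0
  edge (12, 0)→(8, 4): d=(-4,4) right/bottom  bias=-1
    (4,0)@(9, 1): e=[24,0,8] → X  [on edge]
    (5,0)@(11, 1): e=[24,8,0] → .  [on edge]
    (1,1)@(3, 3): e=[8,0,24] → X  [on edge]
    (2,1)@(5, 3): e=[8,8,16] → X
    (3,1)@(7, 3): e=[8,16,8] → X
    (4,1)@(9, 3): e=[8,24,0] → .  [on edge]
    (1,2)@(3, 5): e=[-8,24,16] → .
    (2,2)@(5, 5): e=[-8,32,8] → .
    (3,2)@(7, 5): e=[-8,40,0] → .  [on edge]
    (2,3)@(5, 7): e=[-24,56,0] → .  [on edge]
    (1,4)@(3, 9): e=[-40,72,0] → .  [on edge]
    (0,5)@(1, 11): e=[-56,88,0] → .  [on edge]
  covered (4 px):
    . . . . X . . . . .
    . X X X . . . . . .
    . . . . . . . . . .
    . . . . . . . . . .
    . . . . . . . . . .
    . . . . . . . . . .
    . . . . . . . . . .
    . . . . . . . . . .

Z-buffer (winner per pixel, '.' = empty):
  . . . . 3 . . . . .
  . 3 3 3 2 . . . . .
  . . 2 2 . . 1 . . .
  . . . . . . 1 1 . .
  . . . . . . 1 1 0 .
  . . . . 0 1 1 1 0 .
  . 0 0 0 . . 1 1 1 .
  . . . . . . . . 1 .

Final: -1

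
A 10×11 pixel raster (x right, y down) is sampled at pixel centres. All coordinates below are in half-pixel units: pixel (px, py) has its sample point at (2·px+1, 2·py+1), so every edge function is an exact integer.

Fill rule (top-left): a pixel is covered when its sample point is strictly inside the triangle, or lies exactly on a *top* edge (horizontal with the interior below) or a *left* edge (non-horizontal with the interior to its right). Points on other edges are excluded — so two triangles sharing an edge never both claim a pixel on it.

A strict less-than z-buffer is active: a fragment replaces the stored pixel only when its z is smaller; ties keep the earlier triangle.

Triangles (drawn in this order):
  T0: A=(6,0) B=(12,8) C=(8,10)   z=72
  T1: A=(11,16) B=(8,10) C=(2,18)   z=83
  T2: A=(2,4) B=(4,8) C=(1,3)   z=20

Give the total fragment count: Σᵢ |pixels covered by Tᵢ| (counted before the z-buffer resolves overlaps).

T0:
  2·area = 44
  edge (6, 0)→(12, 8): d=(6,8) right/bottom  bias=-1
  edge (12, 8)→(8, 10): d=(-4,2) right/bottom  bias=-1
  edge (8, 10)→(6, 0): d=(-2,-10) top-left  bias=+0
    (3,1)@(7, 3): e=[10,30,4] → █
    (4,1)@(9, 3): e=[-6,26,24] → ·
    (3,2)@(7, 5): e=[22,22,0] → █  [on edge]
    (4,2)@(9, 5): e=[6,18,20] → █
    (5,2)@(11, 5): e=[-10,14,40] → ·
    (3,3)@(7, 7): e=[34,14,-4] → ·
    (4,3)@(9, 7): e=[18,10,16] → █
    (5,3)@(11, 7): e=[2,6,36] → █
    (6,3)@(13, 7): e=[-14,2,56] → ·
    (4,4)@(9, 9): e=[30,2,12] → █
    (5,4)@(11, 9): e=[14,-2,32] → ·
    (4,5)@(9, 11): e=[42,-6,8] → ·
    (4,7)@(9, 15): e=[66,-22,0] → ·  [on edge]
  covered (6 px):
    · · · · · · · · · ·
    · · · █ · · · · · ·
    · · · █ █ · · · · ·
    · · · · █ █ · · · ·
    · · · · █ · · · · ·
    · · · · · · · · · ·
    · · · · · · · · · ·
    · · · · · · · · · ·
    · · · · · · · · · ·
    · · · · · · · · · ·
    · · · · · · · · · ·
T1:
  2·area = 60  (B↔C swapped to make it positive)
  edge (11, 16)→(2, 18): d=(-9,2) right/bottom  bias=-1
  edge (2, 18)→(8, 10): d=(6,-8) top-left  bias=+0
  edge (8, 10)→(11, 16): d=(3,6) right/bottom  bias=-1
    (3,6)@(7, 13): e=[35,10,15] → █
    (4,6)@(9, 13): e=[31,26,3] → █
    (5,6)@(11, 13): e=[27,42,-9] → ·
    (2,7)@(5, 15): e=[21,6,33] → █
    (5,7)@(11, 15): e=[9,54,-3] → ·
    (1,8)@(3, 17): e=[7,2,51] → █
    (3,8)@(7, 17): e=[-1,34,27] → ·
    (4,8)@(9, 17): e=[-5,50,15] → ·
    (1,9)@(3, 19): e=[-11,14,57] → ·
    (2,9)@(5, 19): e=[-15,30,45] → ·
  covered (7 px):
    · · · · · · · · · ·
    · · · · · · · · · ·
    · · · · · · · · · ·
    · · · · · · · · · ·
    · · · · · · · · · ·
    · · · · · · · · · ·
    · · · █ █ · · · · ·
    · · █ █ █ · · · · ·
    · █ █ · · · · · · ·
    · · · · · · · · · ·
    · · · · · · · · · ·
T2:
  2·area = 2
  edge (2, 4)→(4, 8): d=(2,4) right/bottom  bias=-1
  edge (4, 8)→(1, 3): d=(-3,-5) top-left  bias=+0
  edge (1, 3)→(2, 4): d=(1,1) right/bottom  bias=-1
    (0,1)@(1, 3): e=[2,0,0] → ·  [on edge]
    (1,2)@(3, 5): e=[-2,4,0] → ·  [on edge]
    (2,3)@(5, 7): e=[-6,8,0] → ·  [on edge]
    (3,4)@(7, 9): e=[-10,12,0] → ·  [on edge]
    (4,5)@(9, 11): e=[-14,16,0] → ·  [on edge]
    (3,6)@(7, 13): e=[-2,0,4] → ·  [on edge]
    (5,6)@(11, 13): e=[-18,20,0] → ·  [on edge]
    (6,7)@(13, 15): e=[-22,24,0] → ·  [on edge]
    (7,8)@(15, 17): e=[-26,28,0] → ·  [on edge]
    (8,9)@(17, 19): e=[-30,32,0] → ·  [on edge]
    (9,10)@(19, 21): e=[-34,36,0] → ·  [on edge]
  covered (0 px):
    · · · · · · · · · ·
    · · · · · · · · · ·
    · · · · · · · · · ·
    · · · · · · · · · ·
    · · · · · · · · · ·
    · · · · · · · · · ·
    · · · · · · · · · ·
    · · · · · · · · · ·
    · · · · · · · · · ·
    · · · · · · · · · ·
    · · · · · · · · · ·

Result: 13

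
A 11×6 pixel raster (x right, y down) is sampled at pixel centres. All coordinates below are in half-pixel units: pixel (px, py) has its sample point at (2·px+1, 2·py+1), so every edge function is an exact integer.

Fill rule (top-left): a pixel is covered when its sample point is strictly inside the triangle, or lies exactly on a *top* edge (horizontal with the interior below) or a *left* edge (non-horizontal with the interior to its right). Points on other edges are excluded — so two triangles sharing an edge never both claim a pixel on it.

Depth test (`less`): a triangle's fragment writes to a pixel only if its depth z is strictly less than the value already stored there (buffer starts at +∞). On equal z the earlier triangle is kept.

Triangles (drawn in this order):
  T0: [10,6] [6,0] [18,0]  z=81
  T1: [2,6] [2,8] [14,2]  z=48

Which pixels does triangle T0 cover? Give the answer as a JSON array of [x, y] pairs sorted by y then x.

T0:
  2·area = 72
  edge (10, 6)→(6, 0): d=(-4,-6) top-left  bias=+0
  edge (6, 0)→(18, 0): d=(12,0) top-left  bias=+0
  edge (18, 0)→(10, 6): d=(-8,6) right/bottom  bias=-1
    (3,0)@(7, 1): e=[2,12,58] → #
    (4,0)@(9, 1): e=[14,12,46] → #
    (5,0)@(11, 1): e=[26,12,34] → #
    (6,0)@(13, 1): e=[38,12,22] → #
    (7,0)@(15, 1): e=[50,12,10] → #
    (8,0)@(17, 1): e=[62,12,-2] → ·
    (3,1)@(7, 3): e=[-6,36,42] → ·
    (4,1)@(9, 3): e=[6,36,30] → #
    (7,1)@(15, 3): e=[42,36,-6] → ·
    (4,2)@(9, 5): e=[-2,60,14] → ·
    (5,2)@(11, 5): e=[10,60,2] → #
    (6,2)@(13, 5): e=[22,60,-10] → ·
  covered (9 px):
    · · · # # # # # · · ·
    · · · · # # # · · · ·
    · · · · · # · · · · ·
    · · · · · · · · · · ·
    · · · · · · · · · · ·
    · · · · · · · · · · ·
T1:
  2·area = 24  (B↔C swapped to make it positive)
  edge (2, 6)→(14, 2): d=(12,-4) top-left  bias=+0
  edge (14, 2)→(2, 8): d=(-12,6) right/bottom  bias=-1
  edge (2, 8)→(2, 6): d=(0,-2) top-left  bias=+0
    (8,0)@(17, 1): e=[0,-6,30] → ·  [on edge]
    (5,1)@(11, 3): e=[0,6,18] → #  [on edge]
    (6,1)@(13, 3): e=[8,-6,22] → ·
    (2,2)@(5, 5): e=[0,18,6] → #  [on edge]
    (3,2)@(7, 5): e=[8,6,10] → #
    (4,2)@(9, 5): e=[16,-6,14] → ·
    (5,2)@(11, 5): e=[24,-18,18] → ·
    (1,3)@(3, 7): e=[16,6,2] → #
    (2,3)@(5, 7): e=[24,-6,6] → ·
    (3,3)@(7, 7): e=[32,-18,10] → ·
    (1,4)@(3, 9): e=[40,-18,2] → ·
  covered (4 px):
    · · · · · · · · · · ·
    · · · · · # · · · · ·
    · · # # · · · · · · ·
    · # · · · · · · · · ·
    · · · · · · · · · · ·
    · · · · · · · · · · ·

Final: [[3,0],[4,0],[5,0],[6,0],[7,0],[4,1],[5,1],[6,1],[5,2]]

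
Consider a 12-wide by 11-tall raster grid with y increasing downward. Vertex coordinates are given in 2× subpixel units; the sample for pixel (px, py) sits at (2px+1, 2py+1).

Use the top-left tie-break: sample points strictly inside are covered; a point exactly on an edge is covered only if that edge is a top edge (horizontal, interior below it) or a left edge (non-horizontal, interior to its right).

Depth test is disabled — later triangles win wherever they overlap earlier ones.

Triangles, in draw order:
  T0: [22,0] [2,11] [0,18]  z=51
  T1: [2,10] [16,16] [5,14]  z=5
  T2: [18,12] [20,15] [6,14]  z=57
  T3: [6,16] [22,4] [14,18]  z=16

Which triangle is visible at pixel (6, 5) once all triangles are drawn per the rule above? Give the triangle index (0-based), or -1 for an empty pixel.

T0:
  2·area = 118  (B↔C swapped to make it positive)
  edge (22, 0)→(0, 18): d=(-22,18) right/bottom  bias=-1
  edge (0, 18)→(2, 11): d=(2,-7) top-left  bias=+0
  edge (2, 11)→(22, 0): d=(20,-11) top-left  bias=+0
    (8,1)@(17, 3): e=[24,89,5] → X
    (9,1)@(19, 3): e=[-12,103,27] → .
    (6,2)@(13, 5): e=[52,65,1] → X
    (7,2)@(15, 5): e=[16,79,23] → X
    (8,2)@(17, 5): e=[-20,93,45] → .
    (5,3)@(11, 7): e=[44,55,19] → X
    (7,3)@(15, 7): e=[-28,83,63] → .
    (3,4)@(7, 9): e=[72,31,15] → X
    (4,4)@(9, 9): e=[36,45,37] → X
    (5,4)@(11, 9): e=[0,59,59] → .  [on edge]
    (6,4)@(13, 9): e=[-36,73,81] → .
    (1,5)@(3, 11): e=[100,7,11] → X
  covered (15 px):
    . . . . . . . . . . . .
    . . . . . . . . X . . .
    . . . . . . X X . . . .
    . . . . . X X . . . . .
    . . . X X . . . . . . .
    . X X X . . . . . . . .
    . X X . . . . . . . . .
    X X . . . . . . . . . .
    X . . . . . . . . . . .
    . . . . . . . . . . . .
    . . . . . . . . . . . .
T1:
  2·area = 38
  edge (2, 10)→(16, 16): d=(14,6) right/bottom  bias=-1
  edge (16, 16)→(5, 14): d=(-11,-2) top-left  bias=+0
  edge (5, 14)→(2, 10): d=(-3,-4) top-left  bias=+0
    (1,5)@(3, 11): e=[8,29,1] → X
    (2,5)@(5, 11): e=[-4,33,9] → .
    (1,6)@(3, 13): e=[36,7,-5] → .
    (2,6)@(5, 13): e=[24,11,3] → X
    (3,6)@(7, 13): e=[12,15,11] → X
    (4,6)@(9, 13): e=[0,19,19] → .  [on edge]
    (2,7)@(5, 15): e=[52,-11,-3] → .
    (3,7)@(7, 15): e=[40,-7,5] → .
    (5,7)@(11, 15): e=[16,1,21] → X
    (6,7)@(13, 15): e=[4,5,29] → X
    (7,7)@(15, 15): e=[-8,9,37] → .
    (5,8)@(11, 17): e=[44,-21,15] → .
    (11,9)@(23, 19): e=[0,-19,57] → .  [on edge]
  covered (5 px):
    . . . . . . . . . . . .
    . . . . . . . . . . . .
    . . . . . . . . . . . .
    . . . . . . . . . . . .
    . . . . . . . . . . . .
    . X . . . . . . . . . .
    . . X X . . . . . . . .
    . . . . . X X . . . . .
    . . . . . . . . . . . .
    . . . . . . . . . . . .
    . . . . . . . . . . . .
T2:
  2·area = 40
  edge (18, 12)→(20, 15): d=(2,3) right/bottom  bias=-1
  edge (20, 15)→(6, 14): d=(-14,-1) top-left  bias=+0
  edge (6, 14)→(18, 12): d=(12,-2) top-left  bias=+0
    (6,6)@(13, 13): e=[17,21,2] → X
    (7,6)@(15, 13): e=[11,23,6] → X
    (8,6)@(17, 13): e=[5,25,10] → X
    (9,6)@(19, 13): e=[-1,27,14] → .
    (6,7)@(13, 15): e=[21,-7,26] → .
    (7,7)@(15, 15): e=[15,-5,30] → .
    (8,7)@(17, 15): e=[9,-3,34] → .
  covered (3 px):
    . . . . . . . . . . . .
    . . . . . . . . . . . .
    . . . . . . . . . . . .
    . . . . . . . . . . . .
    . . . . . . . . . . . .
    . . . . . . . . . . . .
    . . . . . . X X X . . .
    . . . . . . . . . . . .
    . . . . . . . . . . . .
    . . . . . . . . . . . .
    . . . . . . . . . . . .
T3:
  2·area = 128
  edge (6, 16)→(22, 4): d=(16,-12) top-left  bias=+0
  edge (22, 4)→(14, 18): d=(-8,14) right/bottom  bias=-1
  edge (14, 18)→(6, 16): d=(-8,-2) top-left  bias=+0
    (10,2)@(21, 5): e=[4,6,118] → X
    (11,2)@(23, 5): e=[28,-22,122] → .
    (9,3)@(19, 7): e=[12,18,98] → X
    (10,3)@(21, 7): e=[36,-10,102] → .
    (8,4)@(17, 9): e=[20,30,78] → X
    (10,4)@(21, 9): e=[68,-26,86] → .
    (6,5)@(13, 11): e=[4,70,54] → X
    (7,5)@(15, 11): e=[28,42,58] → X
    (9,5)@(19, 11): e=[76,-14,66] → .
    (5,6)@(11, 13): e=[12,82,34] → X
    (8,6)@(17, 13): e=[84,-2,46] → .
    (4,7)@(9, 15): e=[20,94,14] → X
  covered (16 px):
    . . . . . . . . . . . .
    . . . . . . . . . . . .
    . . . . . . . . . . X .
    . . . . . . . . . X . .
    . . . . . . . . X X . .
    . . . . . . X X X . . .
    . . . . . X X X . . . .
    . . . . X X X X . . . .
    . . . . . X X . . . . .
    . . . . . . . . . . . .
    . . . . . . . . . . . .

Z-buffer (winner per pixel, '.' = empty):
  . . . . . . . . . . . .
  . . . . . . . . 0 . . .
  . . . . . . 0 0 . . 3 .
  . . . . . 0 0 . . 3 . .
  . . . 0 0 . . . 3 3 . .
  . 1 0 0 . . 3 3 3 . . .
  . 0 1 1 . 3 3 3 2 . . .
  0 0 . . 3 3 3 3 . . . .
  0 . . . . 3 3 . . . . .
  . . . . . . . . . . . .
  . . . . . . . . . . . .

Answer: 3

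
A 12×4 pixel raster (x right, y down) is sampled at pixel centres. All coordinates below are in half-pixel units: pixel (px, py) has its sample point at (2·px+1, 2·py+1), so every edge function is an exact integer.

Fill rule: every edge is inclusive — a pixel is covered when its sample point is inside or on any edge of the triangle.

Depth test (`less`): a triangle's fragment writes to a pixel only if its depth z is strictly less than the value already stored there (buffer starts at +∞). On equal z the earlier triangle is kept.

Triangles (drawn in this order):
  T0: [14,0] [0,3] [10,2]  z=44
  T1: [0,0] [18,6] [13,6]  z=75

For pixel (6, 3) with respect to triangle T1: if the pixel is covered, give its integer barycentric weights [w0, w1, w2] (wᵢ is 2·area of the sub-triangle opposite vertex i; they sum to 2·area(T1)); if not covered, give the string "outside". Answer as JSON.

T0:
  2·area = 16  (B↔C swapped to make it positive)
  edge (14, 0)→(10, 2): d=(-4,2) inclusive
  edge (10, 2)→(0, 3): d=(-10,1) inclusive
  edge (0, 3)→(14, 0): d=(14,-3) inclusive
    (5,0)@(11, 1): e=[2,9,5] → █
    (6,0)@(13, 1): e=[-2,7,11] → ·
    (5,1)@(11, 3): e=[-6,-11,33] → ·
  covered (1 px):
    · · · · · █ · · · · · ·
    · · · · · · · · · · · ·
    · · · · · · · · · · · ·
    · · · · · · · · · · · ·
T1:
  2·area = 30
  edge (0, 0)→(18, 6): d=(18,6) inclusive
  edge (18, 6)→(13, 6): d=(-5,0) inclusive
  edge (13, 6)→(0, 0): d=(-13,-6) inclusive
    (1,0)@(3, 1): e=[0,25,5] → █  [on edge]
    (2,0)@(5, 1): e=[-12,25,17] → ·
    (1,1)@(3, 3): e=[36,15,-21] → ·
    (3,1)@(7, 3): e=[12,15,3] → █
    (4,1)@(9, 3): e=[0,15,15] → █  [on edge]
    (5,1)@(11, 3): e=[-12,15,27] → ·
    (3,2)@(7, 5): e=[48,5,-23] → ·
    (4,2)@(9, 5): e=[36,5,-11] → ·
    (5,2)@(11, 5): e=[24,5,1] → █
    (6,2)@(13, 5): e=[12,5,13] → █
    (7,2)@(15, 5): e=[0,5,25] → █  [on edge]
    (8,2)@(17, 5): e=[-12,5,37] → ·
    (10,3)@(21, 7): e=[0,-5,35] → ·  [on edge]
  covered (6 px):
    · █ · · · · · · · · · ·
    · · · █ █ · · · · · · ·
    · · · · · █ █ █ · · · ·
    · · · · · · · · · · · ·

Result: "outside"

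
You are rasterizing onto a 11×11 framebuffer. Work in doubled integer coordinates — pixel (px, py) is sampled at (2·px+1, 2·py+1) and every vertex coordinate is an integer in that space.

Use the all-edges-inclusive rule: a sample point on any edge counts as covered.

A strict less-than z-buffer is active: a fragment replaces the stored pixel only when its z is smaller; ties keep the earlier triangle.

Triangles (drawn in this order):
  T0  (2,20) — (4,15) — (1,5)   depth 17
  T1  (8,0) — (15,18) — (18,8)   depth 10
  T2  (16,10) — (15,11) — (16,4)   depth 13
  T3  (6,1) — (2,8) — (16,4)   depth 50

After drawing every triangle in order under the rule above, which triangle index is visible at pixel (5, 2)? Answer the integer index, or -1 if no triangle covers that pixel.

T0:
  2·area = 35  (B↔C swapped to make it positive)
  edge (2, 20)→(1, 5): d=(-1,-15) inclusive
  edge (1, 5)→(4, 15): d=(3,10) inclusive
  edge (4, 15)→(2, 20): d=(-2,5) inclusive
    (0,2)@(1, 5): e=[0,0,35] → █  [on edge]
    (1,2)@(3, 5): e=[30,-20,25] → ·
    (0,3)@(1, 7): e=[-2,6,31] → ·
    (1,6)@(3, 13): e=[22,4,9] → █
    (2,6)@(5, 13): e=[52,-16,-1] → ·
    (1,7)@(3, 15): e=[20,10,5] → █
    (2,7)@(5, 15): e=[50,-10,-5] → ·
    (1,8)@(3, 17): e=[18,16,1] → █
    (2,8)@(5, 17): e=[48,-4,-9] → ·
    (1,9)@(3, 19): e=[16,22,-3] → ·
  covered (4 px):
    · · · · · · · · · · ·
    · · · · · · · · · · ·
    █ · · · · · · · · · ·
    · · · · · · · · · · ·
    · · · · · · · · · · ·
    · · · · · · · · · · ·
    · █ · · · · · · · · ·
    · █ · · · · · · · · ·
    · █ · · · · · · · · ·
    · · · · · · · · · · ·
    · · · · · · · · · · ·
T1:
  2·area = 124  (B↔C swapped to make it positive)
  edge (8, 0)→(18, 8): d=(10,8) inclusive
  edge (18, 8)→(15, 18): d=(-3,10) inclusive
  edge (15, 18)→(8, 0): d=(-7,-18) inclusive
    (4,0)@(9, 1): e=[2,111,11] → █
    (5,0)@(11, 1): e=[-14,91,47] → ·
    (4,1)@(9, 3): e=[22,105,-3] → ·
    (5,1)@(11, 3): e=[6,85,33] → █
    (6,1)@(13, 3): e=[-10,65,69] → ·
    (5,2)@(11, 5): e=[26,79,19] → █
    (6,2)@(13, 5): e=[10,59,55] → █
    (7,2)@(15, 5): e=[-6,39,91] → ·
    (5,3)@(11, 7): e=[46,73,5] → █
    (7,3)@(15, 7): e=[14,33,77] → █
    (8,3)@(17, 7): e=[-2,13,113] → ·
    (5,4)@(11, 9): e=[66,67,-9] → ·
  covered (16 px):
    · · · · █ · · · · · ·
    · · · · · █ · · · · ·
    · · · · · █ █ · · · ·
    · · · · · █ █ █ · · ·
    · · · · · · █ █ █ · ·
    · · · · · · █ █ █ · ·
    · · · · · · · █ · · ·
    · · · · · · · █ · · ·
    · · · · · · · █ · · ·
    · · · · · · · · · · ·
    · · · · · · · · · · ·
T2:
  2·area = 6
  edge (16, 10)→(15, 11): d=(-1,1) inclusive
  edge (15, 11)→(16, 4): d=(1,-7) inclusive
  edge (16, 4)→(16, 10): d=(0,6) inclusive
    (10,2)@(21, 5): e=[0,36,-30] → ·  [on edge]
    (9,3)@(19, 7): e=[0,24,-18] → ·  [on edge]
    (8,4)@(17, 9): e=[0,12,-6] → ·  [on edge]
    (7,5)@(15, 11): e=[0,0,6] → █  [on edge]
    (8,5)@(17, 11): e=[-2,14,-6] → ·
    (6,6)@(13, 13): e=[0,-12,18] → ·  [on edge]
    (7,6)@(15, 13): e=[-2,2,6] → ·
    (5,7)@(11, 15): e=[0,-24,30] → ·  [on edge]
    (4,8)@(9, 17): e=[0,-36,42] → ·  [on edge]
    (3,9)@(7, 19): e=[0,-48,54] → ·  [on edge]
    (2,10)@(5, 21): e=[0,-60,66] → ·  [on edge]
  covered (1 px):
    · · · · · · · · · · ·
    · · · · · · · · · · ·
    · · · · · · · · · · ·
    · · · · · · · · · · ·
    · · · · · · · · · · ·
    · · · · · · · █ · · ·
    · · · · · · · · · · ·
    · · · · · · · · · · ·
    · · · · · · · · · · ·
    · · · · · · · · · · ·
    · · · · · · · · · · ·
T3:
  2·area = 82  (B↔C swapped to make it positive)
  edge (6, 1)→(16, 4): d=(10,3) inclusive
  edge (16, 4)→(2, 8): d=(-14,4) inclusive
  edge (2, 8)→(6, 1): d=(4,-7) inclusive
    (2,1)@(5, 3): e=[23,58,1] → █
    (3,1)@(7, 3): e=[17,50,15] → █
    (4,1)@(9, 3): e=[11,42,29] → █
    (5,1)@(11, 3): e=[5,34,43] → █
    (6,1)@(13, 3): e=[-1,26,57] → ·
    (2,2)@(5, 5): e=[43,30,9] → █
    (6,2)@(13, 5): e=[19,-2,65] → ·
    (1,3)@(3, 7): e=[69,10,3] → █
    (3,3)@(7, 7): e=[57,-6,31] → ·
    (4,3)@(9, 7): e=[51,-14,45] → ·
    (5,3)@(11, 7): e=[45,-22,59] → ·
    (1,4)@(3, 9): e=[89,-18,11] → ·
  covered (10 px):
    · · · · · · · · · · ·
    · · █ █ █ █ · · · · ·
    · · █ █ █ █ · · · · ·
    · █ █ · · · · · · · ·
    · · · · · · · · · · ·
    · · · · · · · · · · ·
    · · · · · · · · · · ·
    · · · · · · · · · · ·
    · · · · · · · · · · ·
    · · · · · · · · · · ·
    · · · · · · · · · · ·

Z-buffer (winner per pixel, '.' = empty):
  . . . . 1 . . . . . .
  . . 3 3 3 1 . . . . .
  0 . 3 3 3 1 1 . . . .
  . 3 3 . . 1 1 1 . . .
  . . . . . . 1 1 1 . .
  . . . . . . 1 1 1 . .
  . 0 . . . . . 1 . . .
  . 0 . . . . . 1 . . .
  . 0 . . . . . 1 . . .
  . . . . . . . . . . .
  . . . . . . . . . . .

Final: 1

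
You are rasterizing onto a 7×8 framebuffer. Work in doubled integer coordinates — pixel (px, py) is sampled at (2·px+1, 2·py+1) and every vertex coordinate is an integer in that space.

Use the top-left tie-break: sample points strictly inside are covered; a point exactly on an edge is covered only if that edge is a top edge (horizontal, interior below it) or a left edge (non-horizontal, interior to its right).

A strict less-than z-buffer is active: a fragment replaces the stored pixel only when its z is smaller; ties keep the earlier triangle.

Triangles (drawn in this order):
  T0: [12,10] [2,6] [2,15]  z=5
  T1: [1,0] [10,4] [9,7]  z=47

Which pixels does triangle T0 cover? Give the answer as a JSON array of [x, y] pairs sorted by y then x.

T0:
  2·area = 90  (B↔C swapped to make it positive)
  edge (12, 10)→(2, 15): d=(-10,5) right/bottom  bias=-1
  edge (2, 15)→(2, 6): d=(0,-9) top-left  bias=+0
  edge (2, 6)→(12, 10): d=(10,4) right/bottom  bias=-1
    (1,3)@(3, 7): e=[75,9,6] → X
    (2,3)@(5, 7): e=[65,27,-2] → .
    (1,4)@(3, 9): e=[55,9,26] → X
    (2,4)@(5, 9): e=[45,27,18] → X
    (3,4)@(7, 9): e=[35,45,10] → X
    (4,4)@(9, 9): e=[25,63,2] → X
    (5,4)@(11, 9): e=[15,81,-6] → .
    (1,5)@(3, 11): e=[35,9,46] → X
    (5,5)@(11, 11): e=[-5,81,14] → .
    (1,6)@(3, 13): e=[15,9,66] → X
    (3,6)@(7, 13): e=[-5,45,50] → .
    (4,6)@(9, 13): e=[-15,63,42] → .
  covered (11 px):
    . . . . . . .
    . . . . . . .
    . . . . . . .
    . X . . . . .
    . X X X X . .
    . X X X X . .
    . X X . . . .
    . . . . . . .
T1:
  2·area = 31
  edge (1, 0)→(10, 4): d=(9,4) right/bottom  bias=-1
  edge (10, 4)→(9, 7): d=(-1,3) right/bottom  bias=-1
  edge (9, 7)→(1, 0): d=(-8,-7) top-left  bias=+0
    (1,0)@(3, 1): e=[1,24,6] → X
    (2,0)@(5, 1): e=[-7,18,20] → .
    (5,0)@(11, 1): e=[-31,0,62] → .  [on edge]
    (1,1)@(3, 3): e=[19,22,-10] → .
    (2,1)@(5, 3): e=[11,16,4] → X
    (3,1)@(7, 3): e=[3,10,18] → X
    (4,1)@(9, 3): e=[-5,4,32] → .
    (2,2)@(5, 5): e=[29,14,-12] → .
    (3,2)@(7, 5): e=[21,8,2] → X
    (4,2)@(9, 5): e=[13,2,16] → X
    (5,2)@(11, 5): e=[5,-4,30] → .
    (3,3)@(7, 7): e=[39,6,-14] → .
    (4,3)@(9, 7): e=[31,0,0] → .  [on edge]
    (3,6)@(7, 13): e=[93,0,-62] → .  [on edge]
  covered (5 px):
    . X . . . . .
    . . X X . . .
    . . . X X . .
    . . . . . . .
    . . . . . . .
    . . . . . . .
    . . . . . . .
    . . . . . . .

Final: [[1,3],[1,4],[2,4],[3,4],[4,4],[1,5],[2,5],[3,5],[4,5],[1,6],[2,6]]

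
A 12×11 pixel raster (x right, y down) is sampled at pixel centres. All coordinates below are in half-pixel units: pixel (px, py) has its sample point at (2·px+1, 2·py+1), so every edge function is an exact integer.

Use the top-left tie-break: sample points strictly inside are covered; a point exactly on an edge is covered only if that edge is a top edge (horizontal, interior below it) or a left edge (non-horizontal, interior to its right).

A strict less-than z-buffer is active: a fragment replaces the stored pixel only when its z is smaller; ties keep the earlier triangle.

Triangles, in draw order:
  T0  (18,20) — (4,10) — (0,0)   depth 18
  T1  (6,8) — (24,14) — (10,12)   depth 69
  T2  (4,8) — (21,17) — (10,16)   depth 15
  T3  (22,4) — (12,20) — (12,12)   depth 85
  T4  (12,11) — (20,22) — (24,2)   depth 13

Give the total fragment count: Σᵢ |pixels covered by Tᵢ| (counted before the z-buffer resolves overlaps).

T0:
  2·area = 100
  edge (18, 20)→(4, 10): d=(-14,-10) top-left  bias=+0
  edge (4, 10)→(0, 0): d=(-4,-10) top-left  bias=+0
  edge (0, 0)→(18, 20): d=(18,20) right/bottom  bias=-1
    (1,2)@(3, 5): e=[60,10,30] → #
    (2,2)@(5, 5): e=[80,30,-10] → ·
    (1,3)@(3, 7): e=[32,2,66] → #
    (2,3)@(5, 7): e=[52,22,26] → #
    (3,3)@(7, 7): e=[72,42,-14] → ·
    (1,4)@(3, 9): e=[4,-6,102] → ·
    (2,4)@(5, 9): e=[24,14,62] → #
    (3,4)@(7, 9): e=[44,34,22] → #
    (4,4)@(9, 9): e=[64,54,-18] → ·
    (2,5)@(5, 11): e=[-4,6,98] → ·
    (3,5)@(7, 11): e=[16,26,58] → #
    (4,5)@(9, 11): e=[36,46,18] → #
    (5,7)@(11, 15): e=[0,50,50] → #  [on edge]
  covered (13 px):
    · · · · · · · · · · · ·
    · · · · · · · · · · · ·
    · # · · · · · · · · · ·
    · # # · · · · · · · · ·
    · · # # · · · · · · · ·
    · · · # # · · · · · · ·
    · · · · # # · · · · · ·
    · · · · · # # · · · · ·
    · · · · · · · # · · · ·
    · · · · · · · · # · · ·
    · · · · · · · · · · · ·
T1:
  2·area = 48
  edge (6, 8)→(24, 14): d=(18,6) right/bottom  bias=-1
  edge (24, 14)→(10, 12): d=(-14,-2) top-left  bias=+0
  edge (10, 12)→(6, 8): d=(-4,-4) top-left  bias=+0
    (0,1)@(1, 3): e=[-60,108,0] → ·  [on edge]
    (1,2)@(3, 5): e=[-36,84,0] → ·  [on edge]
    (1,3)@(3, 7): e=[0,56,-8] → ·  [on edge]
    (2,3)@(5, 7): e=[-12,60,0] → ·  [on edge]
    (3,4)@(7, 9): e=[12,36,0] → #  [on edge]
    (4,4)@(9, 9): e=[0,40,8] → ·  [on edge]
    (1,5)@(3, 11): e=[72,0,-24] → ·  [on edge]
    (3,5)@(7, 11): e=[48,8,-8] → ·
    (4,5)@(9, 11): e=[36,12,0] → #  [on edge]
    (5,5)@(11, 11): e=[24,16,8] → #
    (6,5)@(13, 11): e=[12,20,16] → #
    (7,5)@(15, 11): e=[0,24,24] → ·  [on edge]
    (5,6)@(11, 13): e=[60,-12,0] → ·  [on edge]
    (8,6)@(17, 13): e=[24,0,24] → #  [on edge]
    (10,6)@(21, 13): e=[0,8,40] → ·  [on edge]
    (6,7)@(13, 15): e=[84,-36,0] → ·  [on edge]
    (7,8)@(15, 17): e=[108,-60,0] → ·  [on edge]
    (8,9)@(17, 19): e=[132,-84,0] → ·  [on edge]
    (9,10)@(19, 21): e=[156,-108,0] → ·  [on edge]
  covered (6 px):
    · · · · · · · · · · · ·
    · · · · · · · · · · · ·
    · · · · · · · · · · · ·
    · · · · · · · · · · · ·
    · · · # · · · · · · · ·
    · · · · # # # · · · · ·
    · · · · · · · · # # · ·
    · · · · · · · · · · · ·
    · · · · · · · · · · · ·
    · · · · · · · · · · · ·
    · · · · · · · · · · · ·
T2:
  2·area = 82
  edge (4, 8)→(21, 17): d=(17,9) right/bottom  bias=-1
  edge (21, 17)→(10, 16): d=(-11,-1) top-left  bias=+0
  edge (10, 16)→(4, 8): d=(-6,-8) top-left  bias=+0
    (2,4)@(5, 9): e=[8,72,2] → #
    (3,4)@(7, 9): e=[-10,74,18] → ·
    (2,5)@(5, 11): e=[42,50,-10] → ·
    (3,5)@(7, 11): e=[24,52,6] → #
    (4,5)@(9, 11): e=[6,54,22] → #
    (5,5)@(11, 11): e=[-12,56,38] → ·
    (3,6)@(7, 13): e=[58,30,-6] → ·
    (4,6)@(9, 13): e=[40,32,10] → #
    (5,6)@(11, 13): e=[22,34,26] → #
    (6,6)@(13, 13): e=[4,36,42] → #
    (7,6)@(15, 13): e=[-14,38,58] → ·
    (4,7)@(9, 15): e=[74,10,-2] → ·
    (10,8)@(21, 17): e=[0,0,82] → ·  [on edge]
  covered (10 px):
    · · · · · · · · · · · ·
    · · · · · · · · · · · ·
    · · · · · · · · · · · ·
    · · · · · · · · · · · ·
    · · # · · · · · · · · ·
    · · · # # · · · · · · ·
    · · · · # # # · · · · ·
    · · · · · # # # # · · ·
    · · · · · · · · · · · ·
    · · · · · · · · · · · ·
    · · · · · · · · · · · ·
T3:
  2·area = 80
  edge (22, 4)→(12, 20): d=(-10,16) right/bottom  bias=-1
  edge (12, 20)→(12, 12): d=(0,-8) top-left  bias=+0
  edge (12, 12)→(22, 4): d=(10,-8) top-left  bias=+0
    (10,2)@(21, 5): e=[6,72,2] → #
    (11,2)@(23, 5): e=[-26,88,18] → ·
    (9,3)@(19, 7): e=[18,56,6] → #
    (10,3)@(21, 7): e=[-14,72,22] → ·
    (8,4)@(17, 9): e=[30,40,10] → #
    (9,4)@(19, 9): e=[-2,56,26] → ·
    (7,5)@(15, 11): e=[42,24,14] → #
    (9,5)@(19, 11): e=[-22,56,46] → ·
    (6,6)@(13, 13): e=[54,8,18] → #
    (8,6)@(17, 13): e=[-10,40,50] → ·
    (6,7)@(13, 15): e=[34,8,38] → #
    (8,7)@(17, 15): e=[-30,40,70] → ·
  covered (10 px):
    · · · · · · · · · · · ·
    · · · · · · · · · · · ·
    · · · · · · · · · · # ·
    · · · · · · · · · # · ·
    · · · · · · · · # · · ·
    · · · · · · · # # · · ·
    · · · · · · # # · · · ·
    · · · · · · # # · · · ·
    · · · · · · # · · · · ·
    · · · · · · · · · · · ·
    · · · · · · · · · · · ·
T4:
  2·area = 204  (B↔C swapped to make it positive)
  edge (12, 11)→(24, 2): d=(12,-9) top-left  bias=+0
  edge (24, 2)→(20, 22): d=(-4,20) right/bottom  bias=-1
  edge (20, 22)→(12, 11): d=(-8,-11) top-left  bias=+0
    (11,1)@(23, 3): e=[3,16,185] → #
    (10,2)@(21, 5): e=[9,48,147] → #
    (9,3)@(19, 7): e=[15,80,109] → #
    (11,3)@(23, 7): e=[51,0,153] → ·  [on edge]
    (7,4)@(15, 9): e=[3,152,49] → #
    (8,4)@(17, 9): e=[21,112,71] → #
    (11,4)@(23, 9): e=[75,-8,137] → ·
    (6,5)@(13, 11): e=[9,184,11] → #
    (11,5)@(23, 11): e=[99,-16,121] → ·
    (6,6)@(13, 13): e=[33,176,-5] → ·
    (7,6)@(15, 13): e=[51,136,17] → #
    (11,6)@(23, 13): e=[123,-24,105] → ·
    (10,8)@(21, 17): e=[153,0,51] → ·  [on edge]
  covered (25 px):
    · · · · · · · · · · · ·
    · · · · · · · · · · · #
    · · · · · · · · · · # #
    · · · · · · · · · # # ·
    · · · · · · · # # # # ·
    · · · · · · # # # # # ·
    · · · · · · · # # # # ·
    · · · · · · · # # # # ·
    · · · · · · · · # # · ·
    · · · · · · · · · # · ·
    · · · · · · · · · · · ·

Final: 64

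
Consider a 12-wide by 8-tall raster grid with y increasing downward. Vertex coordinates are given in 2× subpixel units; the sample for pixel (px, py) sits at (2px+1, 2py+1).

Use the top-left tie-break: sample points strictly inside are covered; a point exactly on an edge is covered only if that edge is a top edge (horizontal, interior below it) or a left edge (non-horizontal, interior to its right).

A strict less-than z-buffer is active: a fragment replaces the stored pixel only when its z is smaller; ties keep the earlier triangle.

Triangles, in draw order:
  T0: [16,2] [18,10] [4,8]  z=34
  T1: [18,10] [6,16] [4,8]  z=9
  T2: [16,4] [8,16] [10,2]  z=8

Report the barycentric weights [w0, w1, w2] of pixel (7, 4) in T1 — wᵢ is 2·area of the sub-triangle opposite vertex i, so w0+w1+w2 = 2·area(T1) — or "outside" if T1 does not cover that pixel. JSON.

T0:
  2·area = 108
  edge (16, 2)→(18, 10): d=(2,8) right/bottom  bias=-1
  edge (18, 10)→(4, 8): d=(-14,-2) top-left  bias=+0
  edge (4, 8)→(16, 2): d=(12,-6) top-left  bias=+0
    (7,1)@(15, 3): e=[10,92,6] → X
    (8,1)@(17, 3): e=[-6,96,18] → .
    (5,2)@(11, 5): e=[46,56,6] → X
    (6,2)@(13, 5): e=[30,60,18] → X
    (8,2)@(17, 5): e=[-2,68,42] → .
    (3,3)@(7, 7): e=[82,20,6] → X
    (4,3)@(9, 7): e=[66,24,18] → X
    (8,3)@(17, 7): e=[2,40,66] → X
    (9,3)@(19, 7): e=[-14,44,78] → .
    (3,4)@(7, 9): e=[86,-8,30] → .
    (4,4)@(9, 9): e=[70,-4,42] → .
    (5,4)@(11, 9): e=[54,0,54] → X  [on edge]
  covered (14 px):
    . . . . . . . . . . . .
    . . . . . . . X . . . .
    . . . . . X X X . . . .
    . . . X X X X X X . . .
    . . . . . X X X X . . .
    . . . . . . . . . . . .
    . . . . . . . . . . . .
    . . . . . . . . . . . .
T1:
  2·area = 108
  edge (18, 10)→(6, 16): d=(-12,6) right/bottom  bias=-1
  edge (6, 16)→(4, 8): d=(-2,-8) top-left  bias=+0
  edge (4, 8)→(18, 10): d=(14,2) right/bottom  bias=-1
    (2,4)@(5, 9): e=[90,6,12] → X
    (3,4)@(7, 9): e=[78,22,8] → X
    (4,4)@(9, 9): e=[66,38,4] → X
    (5,4)@(11, 9): e=[54,54,0] → .  [on edge]
    (2,5)@(5, 11): e=[66,2,40] → X
    (5,5)@(11, 11): e=[30,50,28] → X
    (6,5)@(13, 11): e=[18,66,24] → X
    (7,5)@(15, 11): e=[6,82,20] → X
    (8,5)@(17, 11): e=[-6,98,16] → .
    (2,6)@(5, 13): e=[42,-2,68] → .
    (3,6)@(7, 13): e=[30,14,64] → X
    (6,6)@(13, 13): e=[-6,62,52] → .
  covered (13 px):
    . . . . . . . . . . . .
    . . . . . . . . . . . .
    . . . . . . . . . . . .
    . . . . . . . . . . . .
    . . X X X . . . . . . .
    . . X X X X X X . . . .
    . . . X X X . . . . . .
    . . . X . . . . . . . .
T2:
  2·area = 88
  edge (16, 4)→(8, 16): d=(-8,12) right/bottom  bias=-1
  edge (8, 16)→(10, 2): d=(2,-14) top-left  bias=+0
  edge (10, 2)→(16, 4): d=(6,2) right/bottom  bias=-1
    (3,0)@(7, 1): e=[132,-44,0] → .  [on edge]
    (5,1)@(11, 3): e=[68,16,4] → X
    (6,1)@(13, 3): e=[44,44,0] → .  [on edge]
    (5,2)@(11, 5): e=[52,20,16] → X
    (6,2)@(13, 5): e=[28,48,12] → X
    (7,2)@(15, 5): e=[4,76,8] → X
    (8,2)@(17, 5): e=[-20,104,4] → .
    (9,2)@(19, 5): e=[-44,132,0] → .  [on edge]
    (5,3)@(11, 7): e=[36,24,28] → X
    (7,3)@(15, 7): e=[-12,80,20] → .
    (4,4)@(9, 9): e=[44,0,44] → X  [on edge]
    (6,4)@(13, 9): e=[-4,56,36] → .
  covered (11 px):
    . . . . . . . . . . . .
    . . . . . X . . . . . .
    . . . . . X X X . . . .
    . . . . . X X . . . . .
    . . . . X X . . . . . .
    . . . . X X . . . . . .
    . . . . X . . . . . . .
    . . . . . . . . . . . .

Answer: "outside"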